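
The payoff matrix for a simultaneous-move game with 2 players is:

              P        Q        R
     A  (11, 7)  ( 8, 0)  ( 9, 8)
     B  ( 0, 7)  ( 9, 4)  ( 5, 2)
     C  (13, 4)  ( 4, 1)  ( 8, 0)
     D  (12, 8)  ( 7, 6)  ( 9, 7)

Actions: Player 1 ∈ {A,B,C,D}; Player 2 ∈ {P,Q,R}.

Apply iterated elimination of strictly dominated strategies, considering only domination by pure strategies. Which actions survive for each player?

IESDS → P1:{A,C,D} P2:{P,R}

P2 drop Q (P beats it: A:7>0 B:7>4 C:4>1 D:8>6)
P1 drop B (A beats it: P:11>0 R:9>5)
P1→{A,C,D} P2→{P,R}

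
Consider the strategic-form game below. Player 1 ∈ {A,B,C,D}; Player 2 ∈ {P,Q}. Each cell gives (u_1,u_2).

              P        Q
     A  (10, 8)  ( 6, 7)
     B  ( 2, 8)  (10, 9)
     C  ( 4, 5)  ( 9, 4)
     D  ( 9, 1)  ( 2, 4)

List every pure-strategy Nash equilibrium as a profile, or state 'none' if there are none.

(A,P): NE
(A,Q): not NE [P1→B gives 10>6; P2→P gives 8>7]
(B,P): not NE [P1→A gives 10>2; P2→Q gives 9>8]
(B,Q): NE
(C,P): not NE [P1→A gives 10>4]
(C,Q): not NE [P1→B gives 10>9; P2→P gives 5>4]
(D,P): not NE [P1→A gives 10>9; P2→Q gives 4>1]
(D,Q): not NE [P1→B gives 10>2]

PSNE = {(A,P), (B,Q)}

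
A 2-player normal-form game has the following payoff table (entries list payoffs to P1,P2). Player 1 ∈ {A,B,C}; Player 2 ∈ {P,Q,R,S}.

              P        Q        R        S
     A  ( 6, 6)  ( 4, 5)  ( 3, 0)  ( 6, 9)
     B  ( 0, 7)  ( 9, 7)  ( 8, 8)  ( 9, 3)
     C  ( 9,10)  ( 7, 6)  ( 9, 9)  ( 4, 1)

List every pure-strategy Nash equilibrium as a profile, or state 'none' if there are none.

(A,P): not NE [P1→C gives 9>6; P2→S gives 9>6]
(A,Q): not NE [P1→B gives 9>4; P2→S gives 9>5]
(A,R): not NE [P1→C gives 9>3; P2→S gives 9>0]
(A,S): not NE [P1→B gives 9>6]
(B,P): not NE [P1→C gives 9>0; P2→R gives 8>7]
(B,Q): not NE [P2→R gives 8>7]
(B,R): not NE [P1→C gives 9>8]
(B,S): not NE [P2→R gives 8>3]
(C,P): NE
(C,Q): not NE [P1→B gives 9>7; P2→P gives 10>6]
(C,R): not NE [P2→P gives 10>9]
(C,S): not NE [P1→B gives 9>4; P2→P gives 10>1]

PSNE = {(C,P)}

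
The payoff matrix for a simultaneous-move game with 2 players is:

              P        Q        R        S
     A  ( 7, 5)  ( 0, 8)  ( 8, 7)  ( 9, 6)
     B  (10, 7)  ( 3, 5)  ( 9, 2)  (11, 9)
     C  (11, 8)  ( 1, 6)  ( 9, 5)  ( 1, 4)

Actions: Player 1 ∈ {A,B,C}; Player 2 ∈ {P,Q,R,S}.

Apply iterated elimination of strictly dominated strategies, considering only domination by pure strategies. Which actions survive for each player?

IESDS → P1:{B,C} P2:{P,S}

P1 drop A (B beats it: P:10>7 Q:3>0 R:9>8 S:11>9)
P2 drop Q (P beats it: B:7>5 C:8>6)
P2 drop R (P beats it: B:7>2 C:8>5)
P1→{B,C} P2→{P,S}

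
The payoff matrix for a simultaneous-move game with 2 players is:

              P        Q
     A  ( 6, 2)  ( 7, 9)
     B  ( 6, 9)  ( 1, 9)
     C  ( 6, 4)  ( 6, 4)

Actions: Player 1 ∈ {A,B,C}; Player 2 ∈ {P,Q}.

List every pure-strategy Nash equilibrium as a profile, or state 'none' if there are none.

Nash profiles: (A,Q), (B,P), (C,P)

(A,P): not NE [P2→Q gives 9>2]
(A,Q): NE
(B,P): NE
(B,Q): not NE [P1→A gives 7>1]
(C,P): NE
(C,Q): not NE [P1→A gives 7>6]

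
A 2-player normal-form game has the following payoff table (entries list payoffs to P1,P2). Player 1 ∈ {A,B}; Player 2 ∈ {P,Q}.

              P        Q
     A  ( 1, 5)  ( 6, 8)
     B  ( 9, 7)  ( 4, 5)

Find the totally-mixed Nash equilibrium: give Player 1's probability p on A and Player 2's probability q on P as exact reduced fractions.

(p,q) = (2/5, 1/5)

P1 indiff ⇒ q·1+(1-q)·6 = q·9+(1-q)·4 ⇒ q(-8) = (1-q)(-2) ⇒ q = 1/5
P2 indiff ⇒ p·5+(1-p)·7 = p·8+(1-p)·5 ⇒ p(-3) = (1-p)(-2) ⇒ p = 2/5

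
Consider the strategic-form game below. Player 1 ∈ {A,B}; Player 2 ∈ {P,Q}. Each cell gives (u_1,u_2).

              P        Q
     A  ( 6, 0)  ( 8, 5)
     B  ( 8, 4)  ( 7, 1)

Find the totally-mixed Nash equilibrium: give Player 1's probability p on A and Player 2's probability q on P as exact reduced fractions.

P1 indiff ⇒ q·6+(1-q)·8 = q·8+(1-q)·7 ⇒ q(-2) = (1-q)(-1) ⇒ q = 1/3
P2 indiff ⇒ p·0+(1-p)·4 = p·5+(1-p)·1 ⇒ p(-5) = (1-p)(-3) ⇒ p = 3/8

(p,q) = (3/8, 1/3)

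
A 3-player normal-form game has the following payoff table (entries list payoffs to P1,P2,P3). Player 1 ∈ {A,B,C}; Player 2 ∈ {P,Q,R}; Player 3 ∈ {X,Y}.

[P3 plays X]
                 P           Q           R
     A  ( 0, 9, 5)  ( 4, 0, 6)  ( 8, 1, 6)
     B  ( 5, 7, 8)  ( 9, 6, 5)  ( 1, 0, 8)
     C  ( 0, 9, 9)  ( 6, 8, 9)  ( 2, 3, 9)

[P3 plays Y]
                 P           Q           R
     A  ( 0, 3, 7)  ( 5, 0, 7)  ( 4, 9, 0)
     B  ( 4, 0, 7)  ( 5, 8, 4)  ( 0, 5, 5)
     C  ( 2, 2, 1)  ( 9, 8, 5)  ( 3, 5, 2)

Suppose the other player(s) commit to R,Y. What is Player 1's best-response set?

BR_1 = {A}

u_1(A vs R,Y) = 4
u_1(B vs R,Y) = 0
u_1(C vs R,Y) = 3
max payoff 4 at {A}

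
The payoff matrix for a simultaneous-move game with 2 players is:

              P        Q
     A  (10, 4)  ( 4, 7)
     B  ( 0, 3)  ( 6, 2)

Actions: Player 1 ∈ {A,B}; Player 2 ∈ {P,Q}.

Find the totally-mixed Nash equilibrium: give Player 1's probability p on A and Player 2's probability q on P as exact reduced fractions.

P1 indiff ⇒ q·10+(1-q)·4 = q·0+(1-q)·6 ⇒ q(10) = (1-q)(2) ⇒ q = 1/6
P2 indiff ⇒ p·4+(1-p)·3 = p·7+(1-p)·2 ⇒ p(-3) = (1-p)(-1) ⇒ p = 1/4

p=1/4, q=1/6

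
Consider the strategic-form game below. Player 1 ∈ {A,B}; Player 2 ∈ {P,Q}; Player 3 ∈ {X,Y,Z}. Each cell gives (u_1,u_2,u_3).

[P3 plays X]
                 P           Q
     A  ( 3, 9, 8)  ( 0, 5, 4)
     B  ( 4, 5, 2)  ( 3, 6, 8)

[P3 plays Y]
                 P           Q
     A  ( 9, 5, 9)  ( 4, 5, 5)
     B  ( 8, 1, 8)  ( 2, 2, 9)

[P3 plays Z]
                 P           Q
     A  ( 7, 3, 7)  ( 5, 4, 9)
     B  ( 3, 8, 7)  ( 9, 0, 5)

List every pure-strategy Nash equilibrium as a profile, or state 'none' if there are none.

(A,P,X): not NE [P1→B gives 4>3; P3→Y gives 9>8]
(A,P,Y): NE
(A,P,Z): not NE [P2→Q gives 4>3; P3→Y gives 9>7]
(A,Q,X): not NE [P1→B gives 3>0; P2→P gives 9>5; P3→Z gives 9>4]
(A,Q,Y): not NE [P3→Z gives 9>5]
(A,Q,Z): not NE [P1→B gives 9>5]
(B,P,X): not NE [P2→Q gives 6>5; P3→Y gives 8>2]
(B,P,Y): not NE [P1→A gives 9>8; P2→Q gives 2>1]
(B,P,Z): not NE [P1→A gives 7>3; P3→Y gives 8>7]
(B,Q,X): not NE [P3→Y gives 9>8]
(B,Q,Y): not NE [P1→A gives 4>2]
(B,Q,Z): not NE [P2→P gives 8>0; P3→Y gives 9>5]

Nash profiles: (A,P,Y)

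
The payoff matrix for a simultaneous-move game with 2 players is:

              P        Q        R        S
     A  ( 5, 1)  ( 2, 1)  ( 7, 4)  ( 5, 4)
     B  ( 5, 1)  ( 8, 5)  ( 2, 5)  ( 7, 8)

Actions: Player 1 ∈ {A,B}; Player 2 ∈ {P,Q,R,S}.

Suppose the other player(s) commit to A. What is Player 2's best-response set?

u_2(P vs A) = 1
u_2(Q vs A) = 1
u_2(R vs A) = 4
u_2(S vs A) = 4
max payoff 4 at {R,S}

argmax u_2 = {R,S}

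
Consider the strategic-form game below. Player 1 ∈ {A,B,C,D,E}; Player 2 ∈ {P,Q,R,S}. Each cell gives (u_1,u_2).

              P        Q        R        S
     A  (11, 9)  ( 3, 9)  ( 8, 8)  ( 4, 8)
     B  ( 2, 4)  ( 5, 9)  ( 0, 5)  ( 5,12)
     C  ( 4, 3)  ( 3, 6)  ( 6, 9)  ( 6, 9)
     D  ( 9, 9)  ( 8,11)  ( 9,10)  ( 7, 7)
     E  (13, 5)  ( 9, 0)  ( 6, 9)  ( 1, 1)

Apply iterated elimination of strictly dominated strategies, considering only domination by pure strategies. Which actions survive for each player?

Survivors P1:{A,D,E} P2:{P,Q,R}

P1 drop B (D beats it: P:9>2 Q:8>5 R:9>0 S:7>5)
P1 drop C (D beats it: P:9>4 Q:8>3 R:9>6 S:7>6)
P2 drop S (P beats it: A:9>8 D:9>7 E:5>1)
P1→{A,D,E} P2→{P,Q,R}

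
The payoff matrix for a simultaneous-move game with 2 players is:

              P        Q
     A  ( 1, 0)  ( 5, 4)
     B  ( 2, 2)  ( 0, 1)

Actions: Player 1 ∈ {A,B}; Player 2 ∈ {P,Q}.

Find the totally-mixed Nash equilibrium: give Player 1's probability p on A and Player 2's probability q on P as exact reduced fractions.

P1 indiff ⇒ q·1+(1-q)·5 = q·2+(1-q)·0 ⇒ q(-1) = (1-q)(-5) ⇒ q = 5/6
P2 indiff ⇒ p·0+(1-p)·2 = p·4+(1-p)·1 ⇒ p(-4) = (1-p)(-1) ⇒ p = 1/5

p=1/5, q=5/6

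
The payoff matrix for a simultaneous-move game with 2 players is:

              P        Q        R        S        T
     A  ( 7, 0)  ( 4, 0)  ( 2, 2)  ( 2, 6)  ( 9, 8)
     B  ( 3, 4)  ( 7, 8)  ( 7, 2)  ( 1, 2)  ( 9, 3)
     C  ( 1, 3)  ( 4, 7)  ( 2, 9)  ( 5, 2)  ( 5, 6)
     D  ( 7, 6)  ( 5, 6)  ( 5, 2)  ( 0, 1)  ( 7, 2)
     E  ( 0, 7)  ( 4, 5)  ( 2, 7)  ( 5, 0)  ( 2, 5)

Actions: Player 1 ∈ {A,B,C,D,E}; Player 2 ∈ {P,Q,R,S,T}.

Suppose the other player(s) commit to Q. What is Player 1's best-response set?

BR_1 = {B}

u_1(A vs Q) = 4
u_1(B vs Q) = 7
u_1(C vs Q) = 4
u_1(D vs Q) = 5
u_1(E vs Q) = 4
max payoff 7 at {B}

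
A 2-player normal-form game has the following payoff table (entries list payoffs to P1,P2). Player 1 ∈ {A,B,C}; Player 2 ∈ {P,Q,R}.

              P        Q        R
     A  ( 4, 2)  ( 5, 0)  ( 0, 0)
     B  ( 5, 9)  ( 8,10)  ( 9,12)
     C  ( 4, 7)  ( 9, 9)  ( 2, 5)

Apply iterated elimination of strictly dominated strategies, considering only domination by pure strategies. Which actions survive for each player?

P1 drop A (B beats it: P:5>4 Q:8>5 R:9>0)
P2 drop P (Q beats it: B:10>9 C:9>7)
P1→{B,C} P2→{Q,R}

Remaining: P1:{B,C} P2:{Q,R}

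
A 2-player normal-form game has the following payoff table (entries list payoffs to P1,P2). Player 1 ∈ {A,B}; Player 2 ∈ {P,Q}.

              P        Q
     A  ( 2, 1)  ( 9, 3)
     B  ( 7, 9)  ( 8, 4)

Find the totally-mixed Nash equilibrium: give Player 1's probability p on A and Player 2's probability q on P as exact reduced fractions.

(p,q) = (5/7, 1/6)

P1 indiff ⇒ q·2+(1-q)·9 = q·7+(1-q)·8 ⇒ q(-5) = (1-q)(-1) ⇒ q = 1/6
P2 indiff ⇒ p·1+(1-p)·9 = p·3+(1-p)·4 ⇒ p(-2) = (1-p)(-5) ⇒ p = 5/7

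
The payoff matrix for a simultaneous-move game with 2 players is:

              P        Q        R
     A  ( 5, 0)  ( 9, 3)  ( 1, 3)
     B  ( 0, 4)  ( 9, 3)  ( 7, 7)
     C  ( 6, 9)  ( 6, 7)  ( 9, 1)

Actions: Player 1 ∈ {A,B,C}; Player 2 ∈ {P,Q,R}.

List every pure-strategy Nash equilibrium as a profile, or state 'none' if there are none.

(A,P): not NE [P1→C gives 6>5; P2→R gives 3>0]
(A,Q): NE
(A,R): not NE [P1→C gives 9>1]
(B,P): not NE [P1→C gives 6>0; P2→R gives 7>4]
(B,Q): not NE [P2→R gives 7>3]
(B,R): not NE [P1→C gives 9>7]
(C,P): NE
(C,Q): not NE [P1→B gives 9>6; P2→P gives 9>7]
(C,R): not NE [P2→P gives 9>1]

NE set: (A,Q), (C,P)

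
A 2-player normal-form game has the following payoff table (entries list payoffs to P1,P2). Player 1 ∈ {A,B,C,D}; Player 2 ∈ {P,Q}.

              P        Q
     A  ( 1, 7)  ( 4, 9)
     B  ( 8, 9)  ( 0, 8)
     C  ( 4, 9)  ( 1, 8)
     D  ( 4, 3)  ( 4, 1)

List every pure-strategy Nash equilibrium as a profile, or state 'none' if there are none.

(A,P): not NE [P1→B gives 8>1; P2→Q gives 9>7]
(A,Q): NE
(B,P): NE
(B,Q): not NE [P1→D gives 4>0; P2→P gives 9>8]
(C,P): not NE [P1→B gives 8>4]
(C,Q): not NE [P1→D gives 4>1; P2→P gives 9>8]
(D,P): not NE [P1→B gives 8>4]
(D,Q): not NE [P2→P gives 3>1]

PSNE = {(A,Q), (B,P)}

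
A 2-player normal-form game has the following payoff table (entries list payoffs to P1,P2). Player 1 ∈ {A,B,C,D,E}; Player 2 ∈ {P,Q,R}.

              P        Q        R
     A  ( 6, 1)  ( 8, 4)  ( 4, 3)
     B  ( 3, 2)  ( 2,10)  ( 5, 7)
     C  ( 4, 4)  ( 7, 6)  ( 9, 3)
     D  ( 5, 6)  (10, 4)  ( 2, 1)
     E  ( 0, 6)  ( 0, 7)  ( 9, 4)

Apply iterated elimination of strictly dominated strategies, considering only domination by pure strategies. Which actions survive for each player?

Remaining: P1:{A,D} P2:{P,Q}

P1 drop B (C beats it: P:4>3 Q:7>2 R:9>5)
P2 drop R (Q beats it: A:4>3 C:6>3 D:4>1 E:7>4)
P1 drop C (A beats it: P:6>4 Q:8>7)
P1 drop E (A beats it: P:6>0 Q:8>0)
P1→{A,D} P2→{P,Q}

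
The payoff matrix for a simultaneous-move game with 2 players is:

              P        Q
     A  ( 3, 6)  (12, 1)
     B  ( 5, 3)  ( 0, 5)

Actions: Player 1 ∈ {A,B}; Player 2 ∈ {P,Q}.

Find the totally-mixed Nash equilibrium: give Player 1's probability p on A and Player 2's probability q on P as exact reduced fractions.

P1 indiff ⇒ q·3+(1-q)·12 = q·5+(1-q)·0 ⇒ q(-2) = (1-q)(-12) ⇒ q = 6/7
P2 indiff ⇒ p·6+(1-p)·3 = p·1+(1-p)·5 ⇒ p(5) = (1-p)(2) ⇒ p = 2/7

p=2/7, q=6/7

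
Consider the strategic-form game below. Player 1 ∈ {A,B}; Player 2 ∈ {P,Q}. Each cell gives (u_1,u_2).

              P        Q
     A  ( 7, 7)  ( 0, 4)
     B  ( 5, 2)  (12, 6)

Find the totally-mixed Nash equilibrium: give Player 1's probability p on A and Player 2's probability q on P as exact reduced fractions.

P1 mixes 4/7 on A; P2 mixes 6/7 on P

P1 indiff ⇒ q·7+(1-q)·0 = q·5+(1-q)·12 ⇒ q(2) = (1-q)(12) ⇒ q = 6/7
P2 indiff ⇒ p·7+(1-p)·2 = p·4+(1-p)·6 ⇒ p(3) = (1-p)(4) ⇒ p = 4/7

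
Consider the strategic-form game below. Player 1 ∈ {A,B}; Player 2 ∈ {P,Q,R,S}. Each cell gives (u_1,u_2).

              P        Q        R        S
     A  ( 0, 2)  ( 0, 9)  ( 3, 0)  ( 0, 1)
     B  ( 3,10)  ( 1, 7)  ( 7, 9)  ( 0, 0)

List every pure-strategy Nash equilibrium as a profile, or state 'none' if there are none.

PSNE = {(B,P)}

(A,P): not NE [P1→B gives 3>0; P2→Q gives 9>2]
(A,Q): not NE [P1→B gives 1>0]
(A,R): not NE [P1→B gives 7>3; P2→Q gives 9>0]
(A,S): not NE [P2→Q gives 9>1]
(B,P): NE
(B,Q): not NE [P2→P gives 10>7]
(B,R): not NE [P2→P gives 10>9]
(B,S): not NE [P2→P gives 10>0]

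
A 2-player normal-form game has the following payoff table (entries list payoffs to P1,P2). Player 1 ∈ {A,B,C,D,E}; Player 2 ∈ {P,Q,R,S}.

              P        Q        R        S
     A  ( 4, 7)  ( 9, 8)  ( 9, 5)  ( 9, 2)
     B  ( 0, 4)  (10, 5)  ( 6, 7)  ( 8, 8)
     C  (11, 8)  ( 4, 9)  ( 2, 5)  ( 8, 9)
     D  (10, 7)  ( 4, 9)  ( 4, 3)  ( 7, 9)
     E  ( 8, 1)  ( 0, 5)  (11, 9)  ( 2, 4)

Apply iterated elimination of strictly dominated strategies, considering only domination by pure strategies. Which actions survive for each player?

P2 drop P (Q beats it: A:8>7 B:5>4 C:9>8 D:9>7 E:5>1)
P1 drop C (A beats it: Q:9>4 R:9>2 S:9>8)
P1 drop D (A beats it: Q:9>4 R:9>4 S:9>7)
P1→{A,B,E} P2→{Q,R,S}

Remaining: P1:{A,B,E} P2:{Q,R,S}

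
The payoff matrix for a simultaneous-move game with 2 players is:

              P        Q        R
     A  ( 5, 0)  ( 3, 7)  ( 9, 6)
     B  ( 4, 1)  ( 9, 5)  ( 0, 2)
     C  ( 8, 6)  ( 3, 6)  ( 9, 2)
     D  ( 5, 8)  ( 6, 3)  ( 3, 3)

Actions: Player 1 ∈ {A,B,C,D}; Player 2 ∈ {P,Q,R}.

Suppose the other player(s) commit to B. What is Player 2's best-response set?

BR_2 = {Q}

u_2(P vs B) = 1
u_2(Q vs B) = 5
u_2(R vs B) = 2
max payoff 5 at {Q}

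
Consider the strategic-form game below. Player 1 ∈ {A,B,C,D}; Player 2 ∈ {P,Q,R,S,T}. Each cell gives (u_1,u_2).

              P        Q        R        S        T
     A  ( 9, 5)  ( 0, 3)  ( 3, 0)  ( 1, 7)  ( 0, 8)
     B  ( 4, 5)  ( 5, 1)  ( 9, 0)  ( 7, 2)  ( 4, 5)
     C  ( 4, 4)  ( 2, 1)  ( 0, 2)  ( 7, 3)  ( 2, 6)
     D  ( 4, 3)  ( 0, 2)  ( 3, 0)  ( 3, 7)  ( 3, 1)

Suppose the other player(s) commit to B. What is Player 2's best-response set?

u_2(P vs B) = 5
u_2(Q vs B) = 1
u_2(R vs B) = 0
u_2(S vs B) = 2
u_2(T vs B) = 5
max payoff 5 at {P,T}

BR_2 = {P,T}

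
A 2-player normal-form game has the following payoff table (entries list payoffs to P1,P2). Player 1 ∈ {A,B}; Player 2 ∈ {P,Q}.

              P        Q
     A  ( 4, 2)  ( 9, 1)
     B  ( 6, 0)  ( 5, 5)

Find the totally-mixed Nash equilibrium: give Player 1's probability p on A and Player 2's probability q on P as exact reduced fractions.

P1 mixes 5/6 on A; P2 mixes 2/3 on P

P1 indiff ⇒ q·4+(1-q)·9 = q·6+(1-q)·5 ⇒ q(-2) = (1-q)(-4) ⇒ q = 2/3
P2 indiff ⇒ p·2+(1-p)·0 = p·1+(1-p)·5 ⇒ p(1) = (1-p)(5) ⇒ p = 5/6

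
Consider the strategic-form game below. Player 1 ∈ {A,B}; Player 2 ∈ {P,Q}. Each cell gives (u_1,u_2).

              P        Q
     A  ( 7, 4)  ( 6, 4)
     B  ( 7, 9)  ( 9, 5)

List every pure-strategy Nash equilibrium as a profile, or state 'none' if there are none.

(A,P): NE
(A,Q): not NE [P1→B gives 9>6]
(B,P): NE
(B,Q): not NE [P2→P gives 9>5]

NE set: (A,P), (B,P)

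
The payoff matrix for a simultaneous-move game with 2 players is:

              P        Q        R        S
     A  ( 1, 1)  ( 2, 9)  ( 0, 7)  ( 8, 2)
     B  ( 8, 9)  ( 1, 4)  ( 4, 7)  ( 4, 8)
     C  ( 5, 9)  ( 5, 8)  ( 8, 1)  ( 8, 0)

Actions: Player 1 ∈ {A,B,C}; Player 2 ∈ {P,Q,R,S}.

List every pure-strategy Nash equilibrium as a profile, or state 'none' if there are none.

Nash profiles: (B,P)

(A,P): not NE [P1→B gives 8>1; P2→Q gives 9>1]
(A,Q): not NE [P1→C gives 5>2]
(A,R): not NE [P1→C gives 8>0; P2→Q gives 9>7]
(A,S): not NE [P2→Q gives 9>2]
(B,P): NE
(B,Q): not NE [P1→C gives 5>1; P2→P gives 9>4]
(B,R): not NE [P1→C gives 8>4; P2→P gives 9>7]
(B,S): not NE [P1→C gives 8>4; P2→P gives 9>8]
(C,P): not NE [P1→B gives 8>5]
(C,Q): not NE [P2→P gives 9>8]
(C,R): not NE [P2→P gives 9>1]
(C,S): not NE [P2→P gives 9>0]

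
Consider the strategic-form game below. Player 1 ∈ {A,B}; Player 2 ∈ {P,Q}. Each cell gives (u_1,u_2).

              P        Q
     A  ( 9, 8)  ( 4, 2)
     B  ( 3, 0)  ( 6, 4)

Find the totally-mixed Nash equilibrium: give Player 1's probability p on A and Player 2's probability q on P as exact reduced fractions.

(p,q) = (2/5, 1/4)

P1 indiff ⇒ q·9+(1-q)·4 = q·3+(1-q)·6 ⇒ q(6) = (1-q)(2) ⇒ q = 1/4
P2 indiff ⇒ p·8+(1-p)·0 = p·2+(1-p)·4 ⇒ p(6) = (1-p)(4) ⇒ p = 2/5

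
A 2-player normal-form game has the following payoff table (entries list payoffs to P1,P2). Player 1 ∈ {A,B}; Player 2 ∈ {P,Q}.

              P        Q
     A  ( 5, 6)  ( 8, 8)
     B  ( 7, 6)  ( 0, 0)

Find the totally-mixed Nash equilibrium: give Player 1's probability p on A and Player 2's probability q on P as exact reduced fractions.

(p,q) = (3/4, 4/5)

P1 indiff ⇒ q·5+(1-q)·8 = q·7+(1-q)·0 ⇒ q(-2) = (1-q)(-8) ⇒ q = 4/5
P2 indiff ⇒ p·6+(1-p)·6 = p·8+(1-p)·0 ⇒ p(-2) = (1-p)(-6) ⇒ p = 3/4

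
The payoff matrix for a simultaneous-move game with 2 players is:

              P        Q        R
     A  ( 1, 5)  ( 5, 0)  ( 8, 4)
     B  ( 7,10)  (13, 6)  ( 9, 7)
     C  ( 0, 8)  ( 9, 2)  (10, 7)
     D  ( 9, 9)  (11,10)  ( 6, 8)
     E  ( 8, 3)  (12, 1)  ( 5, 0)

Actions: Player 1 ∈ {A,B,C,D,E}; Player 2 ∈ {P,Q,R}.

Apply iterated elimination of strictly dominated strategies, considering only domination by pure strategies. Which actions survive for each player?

Survivors P1:{B,D,E} P2:{P,Q}

P1 drop A (B beats it: P:7>1 Q:13>5 R:9>8)
P2 drop R (P beats it: B:10>7 C:8>7 D:9>8 E:3>0)
P1 drop C (B beats it: P:7>0 Q:13>9)
P1→{B,D,E} P2→{P,Q}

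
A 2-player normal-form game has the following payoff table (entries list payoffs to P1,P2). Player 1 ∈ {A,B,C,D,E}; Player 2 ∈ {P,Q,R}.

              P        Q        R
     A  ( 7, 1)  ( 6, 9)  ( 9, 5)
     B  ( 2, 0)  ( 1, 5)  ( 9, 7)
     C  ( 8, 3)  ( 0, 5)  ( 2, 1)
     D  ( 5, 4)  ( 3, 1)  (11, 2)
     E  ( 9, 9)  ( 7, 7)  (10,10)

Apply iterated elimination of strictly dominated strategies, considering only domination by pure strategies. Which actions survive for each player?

P1 drop A (E beats it: P:9>7 Q:7>6 R:10>9)
P1 drop B (D beats it: P:5>2 Q:3>1 R:11>9)
P1 drop C (E beats it: P:9>8 Q:7>0 R:10>2)
P2 drop Q (P beats it: D:4>1 E:9>7)
P1→{D,E} P2→{P,R}

IESDS → P1:{D,E} P2:{P,R}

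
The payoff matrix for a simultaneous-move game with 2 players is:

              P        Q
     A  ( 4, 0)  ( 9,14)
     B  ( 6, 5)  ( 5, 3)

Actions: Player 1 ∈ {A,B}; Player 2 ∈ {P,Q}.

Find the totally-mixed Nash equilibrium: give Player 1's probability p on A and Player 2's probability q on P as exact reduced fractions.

p=1/8, q=2/3

P1 indiff ⇒ q·4+(1-q)·9 = q·6+(1-q)·5 ⇒ q(-2) = (1-q)(-4) ⇒ q = 2/3
P2 indiff ⇒ p·0+(1-p)·5 = p·14+(1-p)·3 ⇒ p(-14) = (1-p)(-2) ⇒ p = 1/8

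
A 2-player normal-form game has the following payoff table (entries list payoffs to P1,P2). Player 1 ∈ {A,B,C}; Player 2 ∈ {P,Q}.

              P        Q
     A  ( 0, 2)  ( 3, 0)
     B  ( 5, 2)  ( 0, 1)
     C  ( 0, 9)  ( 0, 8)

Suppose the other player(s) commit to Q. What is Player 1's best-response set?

u_1(A vs Q) = 3
u_1(B vs Q) = 0
u_1(C vs Q) = 0
max payoff 3 at {A}

BR_1 = {A}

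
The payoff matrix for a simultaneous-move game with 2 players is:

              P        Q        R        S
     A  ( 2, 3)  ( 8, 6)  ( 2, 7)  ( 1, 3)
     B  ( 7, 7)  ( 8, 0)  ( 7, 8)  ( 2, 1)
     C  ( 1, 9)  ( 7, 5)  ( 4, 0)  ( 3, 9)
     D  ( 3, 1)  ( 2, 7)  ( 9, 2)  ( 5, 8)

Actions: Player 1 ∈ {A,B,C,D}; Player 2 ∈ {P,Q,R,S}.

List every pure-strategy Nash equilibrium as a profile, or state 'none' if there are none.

(A,P): not NE [P1→B gives 7>2; P2→R gives 7>3]
(A,Q): not NE [P2→R gives 7>6]
(A,R): not NE [P1→D gives 9>2]
(A,S): not NE [P1→D gives 5>1; P2→R gives 7>3]
(B,P): not NE [P2→R gives 8>7]
(B,Q): not NE [P2→R gives 8>0]
(B,R): not NE [P1→D gives 9>7]
(B,S): not NE [P1→D gives 5>2; P2→R gives 8>1]
(C,P): not NE [P1→B gives 7>1]
(C,Q): not NE [P1→B gives 8>7; P2→S gives 9>5]
(C,R): not NE [P1→D gives 9>4; P2→S gives 9>0]
(C,S): not NE [P1→D gives 5>3]
(D,P): not NE [P1→B gives 7>3; P2→S gives 8>1]
(D,Q): not NE [P1→B gives 8>2; P2→S gives 8>7]
(D,R): not NE [P2→S gives 8>2]
(D,S): NE

PSNE = {(D,S)}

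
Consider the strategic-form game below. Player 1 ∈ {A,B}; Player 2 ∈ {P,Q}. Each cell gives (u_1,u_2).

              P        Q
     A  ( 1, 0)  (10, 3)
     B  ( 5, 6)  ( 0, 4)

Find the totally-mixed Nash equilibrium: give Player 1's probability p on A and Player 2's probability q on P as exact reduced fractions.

(p,q) = (2/5, 5/7)

P1 indiff ⇒ q·1+(1-q)·10 = q·5+(1-q)·0 ⇒ q(-4) = (1-q)(-10) ⇒ q = 5/7
P2 indiff ⇒ p·0+(1-p)·6 = p·3+(1-p)·4 ⇒ p(-3) = (1-p)(-2) ⇒ p = 2/5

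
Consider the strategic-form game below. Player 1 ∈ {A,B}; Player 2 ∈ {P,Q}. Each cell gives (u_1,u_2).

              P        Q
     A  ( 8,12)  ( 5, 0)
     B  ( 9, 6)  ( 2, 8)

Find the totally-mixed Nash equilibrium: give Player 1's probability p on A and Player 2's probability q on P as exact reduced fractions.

p=1/7, q=3/4

P1 indiff ⇒ q·8+(1-q)·5 = q·9+(1-q)·2 ⇒ q(-1) = (1-q)(-3) ⇒ q = 3/4
P2 indiff ⇒ p·12+(1-p)·6 = p·0+(1-p)·8 ⇒ p(12) = (1-p)(2) ⇒ p = 1/7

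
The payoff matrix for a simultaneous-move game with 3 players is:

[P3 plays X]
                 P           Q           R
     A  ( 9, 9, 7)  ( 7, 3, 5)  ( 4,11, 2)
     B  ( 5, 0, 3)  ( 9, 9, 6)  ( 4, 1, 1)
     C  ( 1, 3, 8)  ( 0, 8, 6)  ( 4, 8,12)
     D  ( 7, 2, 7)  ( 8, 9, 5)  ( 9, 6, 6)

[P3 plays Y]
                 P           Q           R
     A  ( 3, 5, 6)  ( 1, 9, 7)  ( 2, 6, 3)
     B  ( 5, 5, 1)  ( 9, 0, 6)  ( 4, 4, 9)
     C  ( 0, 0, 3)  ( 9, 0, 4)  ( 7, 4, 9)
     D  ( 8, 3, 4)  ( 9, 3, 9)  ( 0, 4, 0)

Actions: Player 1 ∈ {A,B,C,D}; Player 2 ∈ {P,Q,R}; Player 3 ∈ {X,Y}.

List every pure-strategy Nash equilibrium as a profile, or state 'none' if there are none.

Nash profiles: (B,Q,X)

(A,P,X): not NE [P2→R gives 11>9]
(A,P,Y): not NE [P1→D gives 8>3; P2→Q gives 9>5; P3→X gives 7>6]
(A,Q,X): not NE [P1→B gives 9>7; P2→R gives 11>3; P3→Y gives 7>5]
(A,Q,Y): not NE [P1→D gives 9>1]
(A,R,X): not NE [P1→D gives 9>4; P3→Y gives 3>2]
(A,R,Y): not NE [P1→C gives 7>2; P2→Q gives 9>6]
(B,P,X): not NE [P1→A gives 9>5; P2→Q gives 9>0]
(B,P,Y): not NE [P1→D gives 8>5; P3→X gives 3>1]
(B,Q,X): NE
(B,Q,Y): not NE [P2→P gives 5>0]
(B,R,X): not NE [P1→D gives 9>4; P2→Q gives 9>1; P3→Y gives 9>1]
(B,R,Y): not NE [P1→C gives 7>4; P2→P gives 5>4]
(C,P,X): not NE [P1→A gives 9>1; P2→R gives 8>3]
(C,P,Y): not NE [P1→D gives 8>0; P2→R gives 4>0; P3→X gives 8>3]
(C,Q,X): not NE [P1→B gives 9>0]
(C,Q,Y): not NE [P2→R gives 4>0; P3→X gives 6>4]
(C,R,X): not NE [P1→D gives 9>4]
(C,R,Y): not NE [P3→X gives 12>9]
(D,P,X): not NE [P1→A gives 9>7; P2→Q gives 9>2]
(D,P,Y): not NE [P2→R gives 4>3; P3→X gives 7>4]
(D,Q,X): not NE [P1→B gives 9>8; P3→Y gives 9>5]
(D,Q,Y): not NE [P2→R gives 4>3]
(D,R,X): not NE [P2→Q gives 9>6]
(D,R,Y): not NE [P1→C gives 7>0; P3→X gives 6>0]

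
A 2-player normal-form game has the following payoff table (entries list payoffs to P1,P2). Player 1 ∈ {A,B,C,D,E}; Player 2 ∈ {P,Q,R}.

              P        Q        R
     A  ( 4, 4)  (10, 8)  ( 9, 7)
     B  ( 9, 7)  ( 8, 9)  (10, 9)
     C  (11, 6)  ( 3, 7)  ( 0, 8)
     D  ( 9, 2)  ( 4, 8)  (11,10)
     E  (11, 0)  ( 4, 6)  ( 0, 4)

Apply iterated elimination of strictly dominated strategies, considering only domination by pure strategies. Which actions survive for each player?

P2 drop P (Q beats it: A:8>4 B:9>7 C:7>6 D:8>2 E:6>0)
P1 drop C (A beats it: Q:10>3 R:9>0)
P1 drop E (A beats it: Q:10>4 R:9>0)
P1→{A,B,D} P2→{Q,R}

Remaining: P1:{A,B,D} P2:{Q,R}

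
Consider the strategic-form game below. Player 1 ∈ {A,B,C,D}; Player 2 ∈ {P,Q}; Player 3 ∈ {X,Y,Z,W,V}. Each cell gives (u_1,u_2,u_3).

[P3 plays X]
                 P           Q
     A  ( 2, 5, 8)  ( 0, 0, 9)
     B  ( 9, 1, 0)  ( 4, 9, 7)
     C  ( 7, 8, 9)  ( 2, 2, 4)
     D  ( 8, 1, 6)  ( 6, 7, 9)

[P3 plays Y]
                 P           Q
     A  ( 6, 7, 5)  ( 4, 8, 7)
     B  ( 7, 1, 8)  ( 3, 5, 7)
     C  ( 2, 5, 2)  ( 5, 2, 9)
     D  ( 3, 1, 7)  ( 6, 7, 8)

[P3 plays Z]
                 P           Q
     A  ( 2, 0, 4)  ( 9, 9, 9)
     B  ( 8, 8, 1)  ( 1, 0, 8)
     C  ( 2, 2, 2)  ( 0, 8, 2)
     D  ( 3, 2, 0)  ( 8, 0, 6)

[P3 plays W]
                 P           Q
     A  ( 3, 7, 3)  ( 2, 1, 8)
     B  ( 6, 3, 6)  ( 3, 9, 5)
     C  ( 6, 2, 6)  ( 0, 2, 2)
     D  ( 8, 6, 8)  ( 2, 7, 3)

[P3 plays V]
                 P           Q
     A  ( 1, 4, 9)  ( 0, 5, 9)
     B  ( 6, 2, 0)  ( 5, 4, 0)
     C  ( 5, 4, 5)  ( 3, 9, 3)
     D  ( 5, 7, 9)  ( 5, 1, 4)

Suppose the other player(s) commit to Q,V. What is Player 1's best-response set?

u_1(A vs Q,V) = 0
u_1(B vs Q,V) = 5
u_1(C vs Q,V) = 3
u_1(D vs Q,V) = 5
max payoff 5 at {B,D}

argmax u_1 = {B,D}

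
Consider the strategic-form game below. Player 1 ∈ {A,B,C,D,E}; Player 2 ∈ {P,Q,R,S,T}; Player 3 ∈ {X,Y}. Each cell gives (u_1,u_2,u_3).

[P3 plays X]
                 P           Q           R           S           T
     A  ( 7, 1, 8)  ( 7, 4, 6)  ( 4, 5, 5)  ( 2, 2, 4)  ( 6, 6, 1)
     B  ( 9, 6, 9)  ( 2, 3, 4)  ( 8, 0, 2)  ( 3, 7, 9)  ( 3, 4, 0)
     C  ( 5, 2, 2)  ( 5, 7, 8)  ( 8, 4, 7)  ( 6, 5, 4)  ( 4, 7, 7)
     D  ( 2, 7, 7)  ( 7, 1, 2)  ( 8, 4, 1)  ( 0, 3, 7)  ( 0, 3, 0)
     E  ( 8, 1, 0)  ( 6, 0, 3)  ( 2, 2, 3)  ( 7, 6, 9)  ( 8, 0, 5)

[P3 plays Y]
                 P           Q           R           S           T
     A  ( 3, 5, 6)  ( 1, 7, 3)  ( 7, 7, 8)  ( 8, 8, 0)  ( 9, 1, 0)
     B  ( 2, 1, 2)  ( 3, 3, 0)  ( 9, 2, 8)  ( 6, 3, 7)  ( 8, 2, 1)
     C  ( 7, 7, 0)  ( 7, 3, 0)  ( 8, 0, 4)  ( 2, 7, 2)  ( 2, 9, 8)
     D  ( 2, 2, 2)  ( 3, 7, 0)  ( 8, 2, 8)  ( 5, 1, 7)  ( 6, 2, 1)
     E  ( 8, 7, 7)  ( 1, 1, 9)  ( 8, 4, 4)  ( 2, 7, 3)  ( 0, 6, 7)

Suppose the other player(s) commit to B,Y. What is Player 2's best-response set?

BR_2 = {Q,S}

u_2(P vs B,Y) = 1
u_2(Q vs B,Y) = 3
u_2(R vs B,Y) = 2
u_2(S vs B,Y) = 3
u_2(T vs B,Y) = 2
max payoff 3 at {Q,S}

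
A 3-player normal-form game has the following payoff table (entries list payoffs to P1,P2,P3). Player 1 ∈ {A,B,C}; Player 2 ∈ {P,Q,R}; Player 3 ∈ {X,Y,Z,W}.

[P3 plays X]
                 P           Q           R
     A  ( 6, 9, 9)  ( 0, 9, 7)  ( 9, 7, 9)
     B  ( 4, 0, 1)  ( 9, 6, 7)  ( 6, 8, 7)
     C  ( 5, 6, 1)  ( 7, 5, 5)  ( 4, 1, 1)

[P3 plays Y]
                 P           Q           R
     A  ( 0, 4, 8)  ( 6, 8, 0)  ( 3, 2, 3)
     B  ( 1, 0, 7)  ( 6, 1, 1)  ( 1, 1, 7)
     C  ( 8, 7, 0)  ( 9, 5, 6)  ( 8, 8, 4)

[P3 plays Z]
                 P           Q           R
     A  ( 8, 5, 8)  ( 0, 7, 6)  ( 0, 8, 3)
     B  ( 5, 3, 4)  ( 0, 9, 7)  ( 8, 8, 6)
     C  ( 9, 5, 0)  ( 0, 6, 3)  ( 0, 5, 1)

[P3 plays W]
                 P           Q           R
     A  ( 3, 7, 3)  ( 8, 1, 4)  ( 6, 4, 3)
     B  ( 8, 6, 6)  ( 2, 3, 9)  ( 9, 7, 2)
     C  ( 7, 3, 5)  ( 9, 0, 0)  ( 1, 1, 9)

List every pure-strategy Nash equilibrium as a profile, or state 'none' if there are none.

(A,P,X): NE
(A,P,Y): not NE [P1→C gives 8>0; P2→Q gives 8>4; P3→X gives 9>8]
(A,P,Z): not NE [P1→C gives 9>8; P2→R gives 8>5; P3→X gives 9>8]
(A,P,W): not NE [P1→B gives 8>3; P3→X gives 9>3]
(A,Q,X): not NE [P1→B gives 9>0]
(A,Q,Y): not NE [P1→C gives 9>6; P3→X gives 7>0]
(A,Q,Z): not NE [P2→R gives 8>7; P3→X gives 7>6]
(A,Q,W): not NE [P1→C gives 9>8; P2→P gives 7>1; P3→X gives 7>4]
(A,R,X): not NE [P2→Q gives 9>7]
(A,R,Y): not NE [P1→C gives 8>3; P2→Q gives 8>2; P3→X gives 9>3]
(A,R,Z): not NE [P1→B gives 8>0; P3→X gives 9>3]
(A,R,W): not NE [P1→B gives 9>6; P2→P gives 7>4; P3→X gives 9>3]
(B,P,X): not NE [P1→A gives 6>4; P2→R gives 8>0; P3→Y gives 7>1]
(B,P,Y): not NE [P1→C gives 8>1; P2→R gives 1>0]
(B,P,Z): not NE [P1→C gives 9>5; P2→Q gives 9>3; P3→Y gives 7>4]
(B,P,W): not NE [P2→R gives 7>6; P3→Y gives 7>6]
(B,Q,X): not NE [P2→R gives 8>6; P3→W gives 9>7]
(B,Q,Y): not NE [P1→C gives 9>6; P3→W gives 9>1]
(B,Q,Z): not NE [P3→W gives 9>7]
(B,Q,W): not NE [P1→C gives 9>2; P2→R gives 7>3]
(B,R,X): not NE [P1→A gives 9>6]
(B,R,Y): not NE [P1→C gives 8>1]
(B,R,Z): not NE [P2→Q gives 9>8; P3→Y gives 7>6]
(B,R,W): not NE [P3→Y gives 7>2]
(C,P,X): not NE [P1→A gives 6>5; P3→W gives 5>1]
(C,P,Y): not NE [P2→R gives 8>7; P3→W gives 5>0]
(C,P,Z): not NE [P2→Q gives 6>5; P3→W gives 5>0]
(C,P,W): not NE [P1→B gives 8>7]
(C,Q,X): not NE [P1→B gives 9>7; P2→P gives 6>5; P3→Y gives 6>5]
(C,Q,Y): not NE [P2→R gives 8>5]
(C,Q,Z): not NE [P3→Y gives 6>3]
(C,Q,W): not NE [P2→P gives 3>0; P3→Y gives 6>0]
(C,R,X): not NE [P1→A gives 9>4; P2→P gives 6>1; P3→W gives 9>1]
(C,R,Y): not NE [P3→W gives 9>4]
(C,R,Z): not NE [P1→B gives 8>0; P2→Q gives 6>5; P3→W gives 9>1]
(C,R,W): not NE [P1→B gives 9>1; P2→P gives 3>1]

NE set: (A,P,X)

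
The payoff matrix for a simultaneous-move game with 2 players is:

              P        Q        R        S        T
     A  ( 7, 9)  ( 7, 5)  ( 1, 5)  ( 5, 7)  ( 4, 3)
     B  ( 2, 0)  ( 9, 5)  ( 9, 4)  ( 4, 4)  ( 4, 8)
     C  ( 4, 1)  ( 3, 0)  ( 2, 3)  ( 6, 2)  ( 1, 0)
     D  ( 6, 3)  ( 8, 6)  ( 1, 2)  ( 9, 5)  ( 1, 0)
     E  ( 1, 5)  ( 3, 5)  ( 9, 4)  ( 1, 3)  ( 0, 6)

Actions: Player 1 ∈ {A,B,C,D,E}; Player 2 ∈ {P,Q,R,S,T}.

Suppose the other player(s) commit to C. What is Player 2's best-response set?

u_2(P vs C) = 1
u_2(Q vs C) = 0
u_2(R vs C) = 3
u_2(S vs C) = 2
u_2(T vs C) = 0
max payoff 3 at {R}

BR_2 = {R}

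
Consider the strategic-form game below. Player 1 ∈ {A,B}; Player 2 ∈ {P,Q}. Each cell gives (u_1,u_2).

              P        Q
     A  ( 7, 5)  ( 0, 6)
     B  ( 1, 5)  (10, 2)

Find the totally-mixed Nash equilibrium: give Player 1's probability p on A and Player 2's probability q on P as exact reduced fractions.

P1 indiff ⇒ q·7+(1-q)·0 = q·1+(1-q)·10 ⇒ q(6) = (1-q)(10) ⇒ q = 5/8
P2 indiff ⇒ p·5+(1-p)·5 = p·6+(1-p)·2 ⇒ p(-1) = (1-p)(-3) ⇒ p = 3/4

p=3/4, q=5/8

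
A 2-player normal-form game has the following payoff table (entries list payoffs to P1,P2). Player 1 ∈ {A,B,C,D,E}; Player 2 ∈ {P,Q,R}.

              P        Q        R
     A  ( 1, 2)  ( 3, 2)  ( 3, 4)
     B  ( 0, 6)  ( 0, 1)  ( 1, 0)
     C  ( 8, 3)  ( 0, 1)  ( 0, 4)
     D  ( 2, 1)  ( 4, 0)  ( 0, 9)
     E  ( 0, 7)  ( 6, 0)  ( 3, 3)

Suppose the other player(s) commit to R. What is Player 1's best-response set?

u_1(A vs R) = 3
u_1(B vs R) = 1
u_1(C vs R) = 0
u_1(D vs R) = 0
u_1(E vs R) = 3
max payoff 3 at {A,E}

BR_1 = {A,E}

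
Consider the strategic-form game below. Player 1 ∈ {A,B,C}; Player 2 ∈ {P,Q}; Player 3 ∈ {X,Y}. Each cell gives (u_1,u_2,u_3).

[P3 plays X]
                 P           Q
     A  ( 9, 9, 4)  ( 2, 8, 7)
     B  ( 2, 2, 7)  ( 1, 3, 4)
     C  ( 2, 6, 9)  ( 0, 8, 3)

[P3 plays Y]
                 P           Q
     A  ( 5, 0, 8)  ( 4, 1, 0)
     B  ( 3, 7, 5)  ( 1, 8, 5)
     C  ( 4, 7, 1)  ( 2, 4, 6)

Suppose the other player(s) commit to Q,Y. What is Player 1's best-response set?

BR_1 = {A}

u_1(A vs Q,Y) = 4
u_1(B vs Q,Y) = 1
u_1(C vs Q,Y) = 2
max payoff 4 at {A}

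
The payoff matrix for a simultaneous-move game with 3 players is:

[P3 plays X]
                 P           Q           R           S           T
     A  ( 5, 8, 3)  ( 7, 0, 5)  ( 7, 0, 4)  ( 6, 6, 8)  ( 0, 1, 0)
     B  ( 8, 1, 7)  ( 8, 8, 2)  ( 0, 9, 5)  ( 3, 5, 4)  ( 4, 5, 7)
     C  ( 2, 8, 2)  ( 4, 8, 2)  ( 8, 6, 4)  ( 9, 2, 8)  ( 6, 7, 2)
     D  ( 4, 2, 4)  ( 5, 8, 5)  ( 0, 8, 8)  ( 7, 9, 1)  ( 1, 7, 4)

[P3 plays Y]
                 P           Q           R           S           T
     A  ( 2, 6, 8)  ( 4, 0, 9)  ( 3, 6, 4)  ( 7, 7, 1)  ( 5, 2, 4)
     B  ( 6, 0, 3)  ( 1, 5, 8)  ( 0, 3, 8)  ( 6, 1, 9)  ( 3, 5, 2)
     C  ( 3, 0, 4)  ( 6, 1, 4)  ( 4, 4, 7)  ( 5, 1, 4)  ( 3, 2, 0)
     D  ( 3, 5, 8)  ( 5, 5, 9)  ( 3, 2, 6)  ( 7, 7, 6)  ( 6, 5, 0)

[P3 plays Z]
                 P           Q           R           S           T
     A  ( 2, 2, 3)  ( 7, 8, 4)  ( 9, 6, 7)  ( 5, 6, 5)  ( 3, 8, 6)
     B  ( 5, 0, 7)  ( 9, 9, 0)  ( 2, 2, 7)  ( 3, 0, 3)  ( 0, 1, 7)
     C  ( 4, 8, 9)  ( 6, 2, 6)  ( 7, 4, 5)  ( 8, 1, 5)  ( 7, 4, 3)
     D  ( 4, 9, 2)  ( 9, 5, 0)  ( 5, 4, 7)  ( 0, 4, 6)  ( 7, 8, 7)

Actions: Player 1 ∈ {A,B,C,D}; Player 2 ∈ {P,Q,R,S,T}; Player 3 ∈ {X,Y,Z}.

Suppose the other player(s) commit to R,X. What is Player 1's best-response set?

u_1(A vs R,X) = 7
u_1(B vs R,X) = 0
u_1(C vs R,X) = 8
u_1(D vs R,X) = 0
max payoff 8 at {C}

argmax u_1 = {C}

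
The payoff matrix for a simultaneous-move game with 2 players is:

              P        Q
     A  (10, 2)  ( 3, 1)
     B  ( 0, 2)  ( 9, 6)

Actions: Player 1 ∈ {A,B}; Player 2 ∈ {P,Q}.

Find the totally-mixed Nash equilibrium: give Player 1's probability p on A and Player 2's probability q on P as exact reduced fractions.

P1 indiff ⇒ q·10+(1-q)·3 = q·0+(1-q)·9 ⇒ q(10) = (1-q)(6) ⇒ q = 3/8
P2 indiff ⇒ p·2+(1-p)·2 = p·1+(1-p)·6 ⇒ p(1) = (1-p)(4) ⇒ p = 4/5

(p,q) = (4/5, 3/8)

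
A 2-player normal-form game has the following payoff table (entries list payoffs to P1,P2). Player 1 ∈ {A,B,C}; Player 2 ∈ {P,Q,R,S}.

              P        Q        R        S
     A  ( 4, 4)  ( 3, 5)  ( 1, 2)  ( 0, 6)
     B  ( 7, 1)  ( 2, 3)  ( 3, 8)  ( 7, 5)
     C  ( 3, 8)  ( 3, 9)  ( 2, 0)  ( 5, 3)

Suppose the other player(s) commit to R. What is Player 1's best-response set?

BR_1 = {B}

u_1(A vs R) = 1
u_1(B vs R) = 3
u_1(C vs R) = 2
max payoff 3 at {B}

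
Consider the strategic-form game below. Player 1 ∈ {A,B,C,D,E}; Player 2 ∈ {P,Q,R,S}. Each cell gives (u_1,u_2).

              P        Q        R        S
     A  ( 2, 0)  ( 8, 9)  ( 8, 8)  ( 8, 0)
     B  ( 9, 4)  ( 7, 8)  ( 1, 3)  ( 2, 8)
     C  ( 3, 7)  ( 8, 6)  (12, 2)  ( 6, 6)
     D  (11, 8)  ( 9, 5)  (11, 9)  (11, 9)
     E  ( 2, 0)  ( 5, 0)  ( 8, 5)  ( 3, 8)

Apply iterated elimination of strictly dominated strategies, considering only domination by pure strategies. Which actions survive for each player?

P1 drop A (D beats it: P:11>2 Q:9>8 R:11>8 S:11>8)
P1 drop B (D beats it: P:11>9 Q:9>7 R:11>1 S:11>2)
P1 drop E (C beats it: P:3>2 Q:8>5 R:12>8 S:6>3)
P2 drop Q (P beats it: C:7>6 D:8>5)
P1→{C,D} P2→{P,R,S}

IESDS → P1:{C,D} P2:{P,R,S}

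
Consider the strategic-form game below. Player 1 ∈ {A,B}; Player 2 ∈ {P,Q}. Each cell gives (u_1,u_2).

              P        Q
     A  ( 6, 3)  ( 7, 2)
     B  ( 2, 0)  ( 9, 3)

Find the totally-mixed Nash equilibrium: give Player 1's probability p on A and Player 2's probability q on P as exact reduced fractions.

P1 indiff ⇒ q·6+(1-q)·7 = q·2+(1-q)·9 ⇒ q(4) = (1-q)(2) ⇒ q = 1/3
P2 indiff ⇒ p·3+(1-p)·0 = p·2+(1-p)·3 ⇒ p(1) = (1-p)(3) ⇒ p = 3/4

(p,q) = (3/4, 1/3)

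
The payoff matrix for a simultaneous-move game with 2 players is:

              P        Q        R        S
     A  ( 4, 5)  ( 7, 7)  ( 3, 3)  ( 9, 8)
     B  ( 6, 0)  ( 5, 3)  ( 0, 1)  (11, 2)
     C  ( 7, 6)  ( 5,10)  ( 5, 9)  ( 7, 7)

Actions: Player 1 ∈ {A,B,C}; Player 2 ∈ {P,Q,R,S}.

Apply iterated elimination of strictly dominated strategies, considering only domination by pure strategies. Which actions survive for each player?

Remaining: P1:{A,B} P2:{Q,S}

P2 drop P (Q beats it: A:7>5 B:3>0 C:10>6)
P2 drop R (Q beats it: A:7>3 B:3>1 C:10>9)
P1 drop C (A beats it: Q:7>5 S:9>7)
P1→{A,B} P2→{Q,S}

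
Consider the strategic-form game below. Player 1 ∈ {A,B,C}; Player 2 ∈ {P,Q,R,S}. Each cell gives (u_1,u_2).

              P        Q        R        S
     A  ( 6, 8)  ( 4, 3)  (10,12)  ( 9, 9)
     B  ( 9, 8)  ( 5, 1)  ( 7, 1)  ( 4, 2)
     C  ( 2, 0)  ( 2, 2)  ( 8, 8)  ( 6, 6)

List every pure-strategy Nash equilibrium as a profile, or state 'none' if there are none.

(A,P): not NE [P1→B gives 9>6; P2→R gives 12>8]
(A,Q): not NE [P1→B gives 5>4; P2→R gives 12>3]
(A,R): NE
(A,S): not NE [P2→R gives 12>9]
(B,P): NE
(B,Q): not NE [P2→P gives 8>1]
(B,R): not NE [P1→A gives 10>7; P2→P gives 8>1]
(B,S): not NE [P1→A gives 9>4; P2→P gives 8>2]
(C,P): not NE [P1→B gives 9>2; P2→R gives 8>0]
(C,Q): not NE [P1→B gives 5>2; P2→R gives 8>2]
(C,R): not NE [P1→A gives 10>8]
(C,S): not NE [P1→A gives 9>6; P2→R gives 8>6]

Nash profiles: (A,R), (B,P)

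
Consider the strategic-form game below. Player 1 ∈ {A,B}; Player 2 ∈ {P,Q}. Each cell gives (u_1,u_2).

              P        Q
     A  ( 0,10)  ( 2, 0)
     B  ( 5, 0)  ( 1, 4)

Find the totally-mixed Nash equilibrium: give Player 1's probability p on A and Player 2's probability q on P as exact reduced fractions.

p=2/7, q=1/6

P1 indiff ⇒ q·0+(1-q)·2 = q·5+(1-q)·1 ⇒ q(-5) = (1-q)(-1) ⇒ q = 1/6
P2 indiff ⇒ p·10+(1-p)·0 = p·0+(1-p)·4 ⇒ p(10) = (1-p)(4) ⇒ p = 2/7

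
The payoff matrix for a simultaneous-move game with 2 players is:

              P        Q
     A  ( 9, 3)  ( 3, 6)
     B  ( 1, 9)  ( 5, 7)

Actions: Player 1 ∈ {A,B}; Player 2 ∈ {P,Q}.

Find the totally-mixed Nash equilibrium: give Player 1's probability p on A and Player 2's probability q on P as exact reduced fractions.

p=2/5, q=1/5

P1 indiff ⇒ q·9+(1-q)·3 = q·1+(1-q)·5 ⇒ q(8) = (1-q)(2) ⇒ q = 1/5
P2 indiff ⇒ p·3+(1-p)·9 = p·6+(1-p)·7 ⇒ p(-3) = (1-p)(-2) ⇒ p = 2/5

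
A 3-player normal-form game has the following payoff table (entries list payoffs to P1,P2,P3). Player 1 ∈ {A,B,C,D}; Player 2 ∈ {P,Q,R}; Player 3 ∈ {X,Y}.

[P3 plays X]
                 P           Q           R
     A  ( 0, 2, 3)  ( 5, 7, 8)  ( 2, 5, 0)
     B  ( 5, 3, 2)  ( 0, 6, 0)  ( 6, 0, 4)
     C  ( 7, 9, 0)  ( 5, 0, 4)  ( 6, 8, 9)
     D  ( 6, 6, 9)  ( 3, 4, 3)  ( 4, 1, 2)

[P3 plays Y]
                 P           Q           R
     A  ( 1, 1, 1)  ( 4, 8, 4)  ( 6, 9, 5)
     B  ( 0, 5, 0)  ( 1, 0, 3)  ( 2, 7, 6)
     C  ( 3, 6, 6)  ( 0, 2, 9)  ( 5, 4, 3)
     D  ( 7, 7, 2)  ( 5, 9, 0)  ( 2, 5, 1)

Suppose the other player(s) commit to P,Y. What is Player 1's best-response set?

u_1(A vs P,Y) = 1
u_1(B vs P,Y) = 0
u_1(C vs P,Y) = 3
u_1(D vs P,Y) = 7
max payoff 7 at {D}

argmax u_1 = {D}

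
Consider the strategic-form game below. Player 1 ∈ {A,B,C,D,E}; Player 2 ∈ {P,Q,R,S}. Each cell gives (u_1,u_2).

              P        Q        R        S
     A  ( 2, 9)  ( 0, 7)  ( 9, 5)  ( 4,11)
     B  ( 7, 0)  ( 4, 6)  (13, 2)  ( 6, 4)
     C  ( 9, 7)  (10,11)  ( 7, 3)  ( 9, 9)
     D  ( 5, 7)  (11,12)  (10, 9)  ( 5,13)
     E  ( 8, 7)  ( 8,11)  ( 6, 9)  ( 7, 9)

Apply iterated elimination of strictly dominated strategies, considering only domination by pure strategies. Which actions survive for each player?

IESDS → P1:{C,D} P2:{Q,S}

P1 drop A (B beats it: P:7>2 Q:4>0 R:13>9 S:6>4)
P1 drop E (C beats it: P:9>8 Q:10>8 R:7>6 S:9>7)
P2 drop P (Q beats it: B:6>0 C:11>7 D:12>7)
P2 drop R (Q beats it: B:6>2 C:11>3 D:12>9)
P1 drop B (C beats it: Q:10>4 S:9>6)
P1→{C,D} P2→{Q,S}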